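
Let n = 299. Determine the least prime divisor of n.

299 is odd.
Digit sum 20, not divisible by 3.
Ends in 9: not divisible by 5.
7: 299 = 7·42 + 5
11: 299 = 11·27 + 2
13: 299 = 13·23

13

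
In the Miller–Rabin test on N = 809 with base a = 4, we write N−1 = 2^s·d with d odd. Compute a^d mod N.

809 − 1 = 808 = 2^3 · 101, so d = 101.
4^1 ≡ 4 (mod 809)
4^2 ≡ 4^2 = 16 ≡ 16 (mod 809)
4^4 ≡ 16^2 = 256 ≡ 256 (mod 809)
4^8 ≡ 256^2 = 65536 ≡ 7 (mod 809)
4^16 ≡ 7^2 = 49 ≡ 49 (mod 809)
4^32 ≡ 49^2 = 2401 ≡ 783 (mod 809)
4^64 ≡ 783^2 = 613089 ≡ 676 (mod 809)
101 = 64 + 32 + 4 + 1 in binary powers of 2.
So 4^101 ≡ 676 · 783 · 256 · 4 ≡ 808 (mod 809).
Since 4^d ≡ 808 (mod 809), base 4 does not prove 809 composite.

808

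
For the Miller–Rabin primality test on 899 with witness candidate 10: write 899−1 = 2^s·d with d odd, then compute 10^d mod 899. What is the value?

648

899 − 1 = 898 = 2^1 · 449, so d = 449.
10^1 ≡ 10 (mod 899)
10^2 ≡ 10^2 = 100 ≡ 100 (mod 899)
10^4 ≡ 100^2 = 10000 ≡ 111 (mod 899)
10^8 ≡ 111^2 = 12321 ≡ 634 (mod 899)
10^16 ≡ 634^2 = 401956 ≡ 103 (mod 899)
10^32 ≡ 103^2 = 10609 ≡ 720 (mod 899)
10^64 ≡ 720^2 = 518400 ≡ 576 (mod 899)
10^128 ≡ 576^2 = 331776 ≡ 45 (mod 899)
10^256 ≡ 45^2 = 2025 ≡ 227 (mod 899)
449 = 256 + 128 + 64 + 1 in binary powers of 2.
So 10^449 ≡ 227 · 45 · 576 · 10 ≡ 648 (mod 899).
Squaring chain: 648; never reaches −1, so base 10 is a Miller–Rabin witness that 899 is composite.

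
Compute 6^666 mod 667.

81

6^1 ≡ 6 (mod 667)
6^2 ≡ 6^2 = 36 ≡ 36 (mod 667)
6^4 ≡ 36^2 = 1296 ≡ 629 (mod 667)
6^8 ≡ 629^2 = 395641 ≡ 110 (mod 667)
6^16 ≡ 110^2 = 12100 ≡ 94 (mod 667)
6^32 ≡ 94^2 = 8836 ≡ 165 (mod 667)
6^64 ≡ 165^2 = 27225 ≡ 545 (mod 667)
6^128 ≡ 545^2 = 297025 ≡ 210 (mod 667)
6^256 ≡ 210^2 = 44100 ≡ 78 (mod 667)
6^512 ≡ 78^2 = 6084 ≡ 81 (mod 667)
666 = 512 + 128 + 16 + 8 + 2 in binary powers of 2.
So 6^666 ≡ 81 · 210 · 94 · 110 · 36 ≡ 81 (mod 667).
Since 81 ≠ 1, base 6 is a Fermat witness: 667 is composite.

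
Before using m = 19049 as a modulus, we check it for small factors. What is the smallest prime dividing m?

43

19049 is odd.
Digit sum 23, not divisible by 3.
Ends in 9: not divisible by 5.
7: 19049 = 7·2721 + 2
11: 19049 = 11·1731 + 8
13: 19049 = 13·1465 + 4
17: 19049 = 17·1120 + 9
19: 19049 = 19·1002 + 11
23: 19049 = 23·828 + 5
29: 19049 = 29·656 + 25
31: 19049 = 31·614 + 15
37: 19049 = 37·514 + 31
41: 19049 = 41·464 + 25
43: 19049 = 43·443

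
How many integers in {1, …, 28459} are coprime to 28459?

Factor: 28459 = 149 · 191.
φ(28459) = (149−1) · (191−1) = 148 · 190 = 28120.

28120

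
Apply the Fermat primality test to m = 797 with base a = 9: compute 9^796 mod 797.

1

9^1 ≡ 9 (mod 797)
9^2 ≡ 9^2 = 81 ≡ 81 (mod 797)
9^4 ≡ 81^2 = 6561 ≡ 185 (mod 797)
9^8 ≡ 185^2 = 34225 ≡ 751 (mod 797)
9^16 ≡ 751^2 = 564001 ≡ 522 (mod 797)
9^32 ≡ 522^2 = 272484 ≡ 707 (mod 797)
9^64 ≡ 707^2 = 499849 ≡ 130 (mod 797)
9^128 ≡ 130^2 = 16900 ≡ 163 (mod 797)
9^256 ≡ 163^2 = 26569 ≡ 268 (mod 797)
9^512 ≡ 268^2 = 71824 ≡ 94 (mod 797)
796 = 512 + 256 + 16 + 8 + 4 in binary powers of 2.
So 9^796 ≡ 94 · 268 · 522 · 751 · 185 ≡ 1 (mod 797).
Since the result is 1, base 9 gives no evidence that 797 is composite.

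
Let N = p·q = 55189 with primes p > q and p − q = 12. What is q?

229

Since p = q + 12, we have 55189 = q(q + 12), so q² + 12q − 55189 = 0.
Discriminant: 12² + 4·55189 = 144 + 220756 = 220900; √220900 = 470.
q = (−12 + 470)/2 = 229, and p = q + 12 = 241.
Check: 229 · 241 = 55189.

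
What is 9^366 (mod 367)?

9^1 ≡ 9 (mod 367)
9^2 ≡ 9^2 = 81 ≡ 81 (mod 367)
9^4 ≡ 81^2 = 6561 ≡ 322 (mod 367)
9^8 ≡ 322^2 = 103684 ≡ 190 (mod 367)
9^16 ≡ 190^2 = 36100 ≡ 134 (mod 367)
9^32 ≡ 134^2 = 17956 ≡ 340 (mod 367)
9^64 ≡ 340^2 = 115600 ≡ 362 (mod 367)
9^128 ≡ 362^2 = 131044 ≡ 25 (mod 367)
9^256 ≡ 25^2 = 625 ≡ 258 (mod 367)
366 = 256 + 64 + 32 + 8 + 4 + 2 in binary powers of 2.
So 9^366 ≡ 258 · 362 · 340 · 190 · 322 · 81 ≡ 1 (mod 367).
Since the result is 1, base 9 gives no evidence that 367 is composite.

1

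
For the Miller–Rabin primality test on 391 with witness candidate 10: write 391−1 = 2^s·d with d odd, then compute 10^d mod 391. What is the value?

320

391 − 1 = 390 = 2^1 · 195, so d = 195.
10^1 ≡ 10 (mod 391)
10^2 ≡ 10^2 = 100 ≡ 100 (mod 391)
10^4 ≡ 100^2 = 10000 ≡ 225 (mod 391)
10^8 ≡ 225^2 = 50625 ≡ 186 (mod 391)
10^16 ≡ 186^2 = 34596 ≡ 188 (mod 391)
10^32 ≡ 188^2 = 35344 ≡ 154 (mod 391)
10^64 ≡ 154^2 = 23716 ≡ 256 (mod 391)
10^128 ≡ 256^2 = 65536 ≡ 239 (mod 391)
195 = 128 + 64 + 2 + 1 in binary powers of 2.
So 10^195 ≡ 239 · 256 · 100 · 10 ≡ 320 (mod 391).
Squaring chain: 320; never reaches −1, so base 10 is a Miller–Rabin witness that 391 is composite.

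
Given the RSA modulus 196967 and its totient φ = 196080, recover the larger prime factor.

φ(n) = (p−1)(q−1) = n − (p+q) + 1, so p + q = 196967 − 196080 + 1 = 888.
p and q are the roots of t² − 888t + 196967 = 0.
Discriminant: 888² − 4·196967 = 788544 − 787868 = 676; √676 = 26.
q = (888 − 26)/2 = 431, p = (888 + 26)/2 = 457.
Check: 431 · 457 = 196967.

457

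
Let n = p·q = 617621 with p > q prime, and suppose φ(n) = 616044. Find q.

φ(n) = (p−1)(q−1) = n − (p+q) + 1, so p + q = 617621 − 616044 + 1 = 1578.
p and q are the roots of t² − 1578t + 617621 = 0.
Discriminant: 1578² − 4·617621 = 2490084 − 2470484 = 19600; √19600 = 140.
q = (1578 − 140)/2 = 719, p = (1578 + 140)/2 = 859.
Check: 719 · 859 = 617621.

719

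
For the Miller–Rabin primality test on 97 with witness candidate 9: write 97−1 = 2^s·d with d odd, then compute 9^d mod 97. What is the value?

97 − 1 = 96 = 2^5 · 3, so d = 3.
9^1 ≡ 9 (mod 97)
9^2 ≡ 9^2 = 81 ≡ 81 (mod 97)
3 = 2 + 1 in binary powers of 2.
So 9^3 ≡ 81 · 9 ≡ 50 (mod 97).
Squaring chain: 50 → 75 → 96 → 1 → 1; reaches −1, so base 9 does not prove 97 composite.

50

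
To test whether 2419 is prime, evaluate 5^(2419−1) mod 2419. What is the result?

5^1 ≡ 5 (mod 2419)
5^2 ≡ 5^2 = 25 ≡ 25 (mod 2419)
5^4 ≡ 25^2 = 625 ≡ 625 (mod 2419)
5^8 ≡ 625^2 = 390625 ≡ 1166 (mod 2419)
5^16 ≡ 1166^2 = 1359556 ≡ 78 (mod 2419)
5^32 ≡ 78^2 = 6084 ≡ 1246 (mod 2419)
5^64 ≡ 1246^2 = 1552516 ≡ 1937 (mod 2419)
5^128 ≡ 1937^2 = 3751969 ≡ 100 (mod 2419)
5^256 ≡ 100^2 = 10000 ≡ 324 (mod 2419)
5^512 ≡ 324^2 = 104976 ≡ 959 (mod 2419)
5^1024 ≡ 959^2 = 919681 ≡ 461 (mod 2419)
5^2048 ≡ 461^2 = 212521 ≡ 2068 (mod 2419)
2418 = 2048 + 256 + 64 + 32 + 16 + 2 in binary powers of 2.
So 5^2418 ≡ 2068 · 324 · 1937 · 1246 · 78 · 25 ≡ 433 (mod 2419).
Since 433 ≠ 1, base 5 is a Fermat witness: 2419 is composite.

433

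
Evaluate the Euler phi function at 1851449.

1797120

Factor: 1851449 = 53 · 181 · 193.
φ(1851449) = (53−1) · (181−1) · (193−1) = 52 · 180 · 192 = 1797120.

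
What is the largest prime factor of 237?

237 = 3 · 79
79 is prime.
So 237 = 3 · 79; the largest prime factor is 79.

79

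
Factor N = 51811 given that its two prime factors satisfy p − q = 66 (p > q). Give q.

197

Since p = q + 66, we have 51811 = q(q + 66), so q² + 66q − 51811 = 0.
Discriminant: 66² + 4·51811 = 4356 + 207244 = 211600; √211600 = 460.
q = (−66 + 460)/2 = 197, and p = q + 66 = 263.
Check: 197 · 263 = 51811.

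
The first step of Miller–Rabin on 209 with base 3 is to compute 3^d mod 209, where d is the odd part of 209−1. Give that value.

209 − 1 = 208 = 2^4 · 13, so d = 13.
3^1 ≡ 3 (mod 209)
3^2 ≡ 3^2 = 9 ≡ 9 (mod 209)
3^4 ≡ 9^2 = 81 ≡ 81 (mod 209)
3^8 ≡ 81^2 = 6561 ≡ 82 (mod 209)
13 = 8 + 4 + 1 in binary powers of 2.
So 3^13 ≡ 82 · 81 · 3 ≡ 71 (mod 209).
Squaring chain: 71 → 25 → 207 → 4; never reaches −1, so base 3 is a Miller–Rabin witness that 209 is composite.

71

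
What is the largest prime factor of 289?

17

289 = 17 · 17
17 = 17 · 1
So 289 = 17^2; the largest prime factor is 17.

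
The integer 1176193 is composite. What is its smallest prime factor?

1176193 is odd.
Digit sum 28, not divisible by 3.
Ends in 3: not divisible by 5.
7: 1176193 = 7·168027 + 4
11: 1176193 = 11·106926 + 7
13: 1176193 = 13·90476 + 5
17: 1176193 = 17·69187 + 14
19: 1176193 = 19·61904 + 17
23: 1176193 = 23·51138 + 19
29: 1176193 = 29·40558 + 11
31: 1176193 = 31·37941 + 22
37: 1176193 = 37·31789

37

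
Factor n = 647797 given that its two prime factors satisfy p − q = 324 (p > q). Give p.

Since p = q + 324, we have 647797 = q(q + 324), so q² + 324q − 647797 = 0.
Discriminant: 324² + 4·647797 = 104976 + 2591188 = 2696164; √2696164 = 1642.
q = (−324 + 1642)/2 = 659, and p = q + 324 = 983.
Check: 659 · 983 = 647797.

983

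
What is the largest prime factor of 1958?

1958 = 2 · 979
979 = 11 · 89
89 is prime.
So 1958 = 2 · 11 · 89; the largest prime factor is 89.

89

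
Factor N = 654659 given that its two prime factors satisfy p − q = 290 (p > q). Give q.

Since p = q + 290, we have 654659 = q(q + 290), so q² + 290q − 654659 = 0.
Discriminant: 290² + 4·654659 = 84100 + 2618636 = 2702736; √2702736 = 1644.
q = (−290 + 1644)/2 = 677, and p = q + 290 = 967.
Check: 677 · 967 = 654659.

677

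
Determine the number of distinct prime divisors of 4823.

3

4823 = 7 · 689
689 = 13 · 53
4823 = 7 · 13 · 53, which has 3 distinct prime factors.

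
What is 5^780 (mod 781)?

5^1 ≡ 5 (mod 781)
5^2 ≡ 5^2 = 25 ≡ 25 (mod 781)
5^4 ≡ 25^2 = 625 ≡ 625 (mod 781)
5^8 ≡ 625^2 = 390625 ≡ 125 (mod 781)
5^16 ≡ 125^2 = 15625 ≡ 5 (mod 781)
5^32 ≡ 5^2 = 25 ≡ 25 (mod 781)
5^64 ≡ 25^2 = 625 ≡ 625 (mod 781)
5^128 ≡ 625^2 = 390625 ≡ 125 (mod 781)
5^256 ≡ 125^2 = 15625 ≡ 5 (mod 781)
5^512 ≡ 5^2 = 25 ≡ 25 (mod 781)
780 = 512 + 256 + 8 + 4 in binary powers of 2.
So 5^780 ≡ 25 · 5 · 125 · 625 ≡ 1 (mod 781).
Since the result is 1, base 5 gives no evidence that 781 is composite.

1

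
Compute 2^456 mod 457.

2^1 ≡ 2 (mod 457)
2^2 ≡ 2^2 = 4 ≡ 4 (mod 457)
2^4 ≡ 4^2 = 16 ≡ 16 (mod 457)
2^8 ≡ 16^2 = 256 ≡ 256 (mod 457)
2^16 ≡ 256^2 = 65536 ≡ 185 (mod 457)
2^32 ≡ 185^2 = 34225 ≡ 407 (mod 457)
2^64 ≡ 407^2 = 165649 ≡ 215 (mod 457)
2^128 ≡ 215^2 = 46225 ≡ 68 (mod 457)
2^256 ≡ 68^2 = 4624 ≡ 54 (mod 457)
456 = 256 + 128 + 64 + 8 in binary powers of 2.
So 2^456 ≡ 54 · 68 · 215 · 256 ≡ 1 (mod 457).
Since the result is 1, base 2 gives no evidence that 457 is composite.

1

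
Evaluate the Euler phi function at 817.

756

Factor: 817 = 19 · 43.
φ(817) = (19−1) · (43−1) = 18 · 42 = 756.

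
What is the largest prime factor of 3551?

67

3551 = 53 · 67
67 is prime.
So 3551 = 53 · 67; the largest prime factor is 67.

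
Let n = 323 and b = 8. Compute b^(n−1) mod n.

8^1 ≡ 8 (mod 323)
8^2 ≡ 8^2 = 64 ≡ 64 (mod 323)
8^4 ≡ 64^2 = 4096 ≡ 220 (mod 323)
8^8 ≡ 220^2 = 48400 ≡ 273 (mod 323)
8^16 ≡ 273^2 = 74529 ≡ 239 (mod 323)
8^32 ≡ 239^2 = 57121 ≡ 273 (mod 323)
8^64 ≡ 273^2 = 74529 ≡ 239 (mod 323)
8^128 ≡ 239^2 = 57121 ≡ 273 (mod 323)
8^256 ≡ 273^2 = 74529 ≡ 239 (mod 323)
322 = 256 + 64 + 2 in binary powers of 2.
So 8^322 ≡ 239 · 239 · 64 ≡ 30 (mod 323).
Since 30 ≠ 1, base 8 is a Fermat witness: 323 is composite.

30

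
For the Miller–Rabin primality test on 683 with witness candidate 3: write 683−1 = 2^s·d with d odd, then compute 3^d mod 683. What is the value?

683 − 1 = 682 = 2^1 · 341, so d = 341.
3^1 ≡ 3 (mod 683)
3^2 ≡ 3^2 = 9 ≡ 9 (mod 683)
3^4 ≡ 9^2 = 81 ≡ 81 (mod 683)
3^8 ≡ 81^2 = 6561 ≡ 414 (mod 683)
3^16 ≡ 414^2 = 171396 ≡ 646 (mod 683)
3^32 ≡ 646^2 = 417316 ≡ 3 (mod 683)
3^64 ≡ 3^2 = 9 ≡ 9 (mod 683)
3^128 ≡ 9^2 = 81 ≡ 81 (mod 683)
3^256 ≡ 81^2 = 6561 ≡ 414 (mod 683)
341 = 256 + 64 + 16 + 4 + 1 in binary powers of 2.
So 3^341 ≡ 414 · 9 · 646 · 81 · 3 ≡ 1 (mod 683).
Since 3^d ≡ 1 (mod 683), base 3 does not prove 683 composite.

1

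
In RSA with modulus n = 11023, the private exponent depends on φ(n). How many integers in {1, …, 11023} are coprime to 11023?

Factor: 11023 = 73 · 151.
φ(11023) = (73−1) · (151−1) = 72 · 150 = 10800.

10800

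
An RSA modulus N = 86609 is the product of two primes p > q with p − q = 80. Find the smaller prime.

Since p = q + 80, we have 86609 = q(q + 80), so q² + 80q − 86609 = 0.
Discriminant: 80² + 4·86609 = 6400 + 346436 = 352836; √352836 = 594.
q = (−80 + 594)/2 = 257, and p = q + 80 = 337.
Check: 257 · 337 = 86609.

257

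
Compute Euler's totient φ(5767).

Factor: 5767 = 73 · 79.
φ(5767) = (73−1) · (79−1) = 72 · 78 = 5616.

5616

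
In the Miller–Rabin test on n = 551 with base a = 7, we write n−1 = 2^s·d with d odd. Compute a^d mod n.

551 − 1 = 550 = 2^1 · 275, so d = 275.
7^1 ≡ 7 (mod 551)
7^2 ≡ 7^2 = 49 ≡ 49 (mod 551)
7^4 ≡ 49^2 = 2401 ≡ 197 (mod 551)
7^8 ≡ 197^2 = 38809 ≡ 239 (mod 551)
7^16 ≡ 239^2 = 57121 ≡ 368 (mod 551)
7^32 ≡ 368^2 = 135424 ≡ 429 (mod 551)
7^64 ≡ 429^2 = 184041 ≡ 7 (mod 551)
7^128 ≡ 7^2 = 49 ≡ 49 (mod 551)
7^256 ≡ 49^2 = 2401 ≡ 197 (mod 551)
275 = 256 + 16 + 2 + 1 in binary powers of 2.
So 7^275 ≡ 197 · 368 · 49 · 7 ≡ 49 (mod 551).
Squaring chain: 49; never reaches −1, so base 7 is a Miller–Rabin witness that 551 is composite.

49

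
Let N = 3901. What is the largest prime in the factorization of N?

83

3901 = 47 · 83
83 is prime.
So 3901 = 47 · 83; the largest prime factor is 83.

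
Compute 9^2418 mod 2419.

9^1 ≡ 9 (mod 2419)
9^2 ≡ 9^2 = 81 ≡ 81 (mod 2419)
9^4 ≡ 81^2 = 6561 ≡ 1723 (mod 2419)
9^8 ≡ 1723^2 = 2968729 ≡ 616 (mod 2419)
9^16 ≡ 616^2 = 379456 ≡ 2092 (mod 2419)
9^32 ≡ 2092^2 = 4376464 ≡ 493 (mod 2419)
9^64 ≡ 493^2 = 243049 ≡ 1149 (mod 2419)
9^128 ≡ 1149^2 = 1320201 ≡ 1846 (mod 2419)
9^256 ≡ 1846^2 = 3407716 ≡ 1764 (mod 2419)
9^512 ≡ 1764^2 = 3111696 ≡ 862 (mod 2419)
9^1024 ≡ 862^2 = 743044 ≡ 411 (mod 2419)
9^2048 ≡ 411^2 = 168921 ≡ 2010 (mod 2419)
2418 = 2048 + 256 + 64 + 32 + 16 + 2 in binary powers of 2.
So 9^2418 ≡ 2010 · 1764 · 1149 · 493 · 2092 · 81 ≡ 1844 (mod 2419).
Since 1844 ≠ 1, base 9 is a Fermat witness: 2419 is composite.

1844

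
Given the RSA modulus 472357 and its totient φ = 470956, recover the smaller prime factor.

φ(n) = (p−1)(q−1) = n − (p+q) + 1, so p + q = 472357 − 470956 + 1 = 1402.
p and q are the roots of t² − 1402t + 472357 = 0.
Discriminant: 1402² − 4·472357 = 1965604 − 1889428 = 76176; √76176 = 276.
q = (1402 − 276)/2 = 563, p = (1402 + 276)/2 = 839.
Check: 563 · 839 = 472357.

563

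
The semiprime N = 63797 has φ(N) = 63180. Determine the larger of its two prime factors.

φ(n) = (p−1)(q−1) = n − (p+q) + 1, so p + q = 63797 − 63180 + 1 = 618.
p and q are the roots of t² − 618t + 63797 = 0.
Discriminant: 618² − 4·63797 = 381924 − 255188 = 126736; √126736 = 356.
q = (618 − 356)/2 = 131, p = (618 + 356)/2 = 487.
Check: 131 · 487 = 63797.

487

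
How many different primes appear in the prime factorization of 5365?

3

5365 = 5 · 1073
1073 = 29 · 37
5365 = 5 · 29 · 37, which has 3 distinct prime factors.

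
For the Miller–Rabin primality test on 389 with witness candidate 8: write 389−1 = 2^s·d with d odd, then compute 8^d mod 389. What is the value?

389 − 1 = 388 = 2^2 · 97, so d = 97.
8^1 ≡ 8 (mod 389)
8^2 ≡ 8^2 = 64 ≡ 64 (mod 389)
8^4 ≡ 64^2 = 4096 ≡ 206 (mod 389)
8^8 ≡ 206^2 = 42436 ≡ 35 (mod 389)
8^16 ≡ 35^2 = 1225 ≡ 58 (mod 389)
8^32 ≡ 58^2 = 3364 ≡ 252 (mod 389)
8^64 ≡ 252^2 = 63504 ≡ 97 (mod 389)
97 = 64 + 32 + 1 in binary powers of 2.
So 8^97 ≡ 97 · 252 · 8 ≡ 274 (mod 389).
Squaring chain: 274 → 388; reaches −1, so base 8 does not prove 389 composite.

274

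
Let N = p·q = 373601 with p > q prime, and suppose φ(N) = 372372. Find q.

547

φ(n) = (p−1)(q−1) = n − (p+q) + 1, so p + q = 373601 − 372372 + 1 = 1230.
p and q are the roots of t² − 1230t + 373601 = 0.
Discriminant: 1230² − 4·373601 = 1512900 − 1494404 = 18496; √18496 = 136.
q = (1230 − 136)/2 = 547, p = (1230 + 136)/2 = 683.
Check: 547 · 683 = 373601.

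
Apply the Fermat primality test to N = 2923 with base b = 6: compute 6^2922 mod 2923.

6^1 ≡ 6 (mod 2923)
6^2 ≡ 6^2 = 36 ≡ 36 (mod 2923)
6^4 ≡ 36^2 = 1296 ≡ 1296 (mod 2923)
6^8 ≡ 1296^2 = 1679616 ≡ 1814 (mod 2923)
6^16 ≡ 1814^2 = 3290596 ≡ 2221 (mod 2923)
6^32 ≡ 2221^2 = 4932841 ≡ 1740 (mod 2923)
6^64 ≡ 1740^2 = 3027600 ≡ 2295 (mod 2923)
6^128 ≡ 2295^2 = 5267025 ≡ 2702 (mod 2923)
6^256 ≡ 2702^2 = 7300804 ≡ 2073 (mod 2923)
6^512 ≡ 2073^2 = 4297329 ≡ 519 (mod 2923)
6^1024 ≡ 519^2 = 269361 ≡ 445 (mod 2923)
6^2048 ≡ 445^2 = 198025 ≡ 2184 (mod 2923)
2922 = 2048 + 512 + 256 + 64 + 32 + 8 + 2 in binary powers of 2.
So 6^2922 ≡ 2184 · 519 · 2073 · 2295 · 1740 · 1814 · 36 ≡ 1960 (mod 2923).
Since 1960 ≠ 1, base 6 is a Fermat witness: 2923 is composite.

1960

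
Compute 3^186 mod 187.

25

3^1 ≡ 3 (mod 187)
3^2 ≡ 3^2 = 9 ≡ 9 (mod 187)
3^4 ≡ 9^2 = 81 ≡ 81 (mod 187)
3^8 ≡ 81^2 = 6561 ≡ 16 (mod 187)
3^16 ≡ 16^2 = 256 ≡ 69 (mod 187)
3^32 ≡ 69^2 = 4761 ≡ 86 (mod 187)
3^64 ≡ 86^2 = 7396 ≡ 103 (mod 187)
3^128 ≡ 103^2 = 10609 ≡ 137 (mod 187)
186 = 128 + 32 + 16 + 8 + 2 in binary powers of 2.
So 3^186 ≡ 137 · 86 · 69 · 16 · 9 ≡ 25 (mod 187).
Since 25 ≠ 1, base 3 is a Fermat witness: 187 is composite.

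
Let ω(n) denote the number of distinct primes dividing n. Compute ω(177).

2

177 = 3 · 59
177 = 3 · 59, which has 2 distinct prime factors.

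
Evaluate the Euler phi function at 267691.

Factor: 267691 = 19 · 73 · 193.
φ(267691) = (19−1) · (73−1) · (193−1) = 18 · 72 · 192 = 248832.

248832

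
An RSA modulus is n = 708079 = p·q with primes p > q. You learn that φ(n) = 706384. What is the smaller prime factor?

743

φ(n) = (p−1)(q−1) = n − (p+q) + 1, so p + q = 708079 − 706384 + 1 = 1696.
p and q are the roots of t² − 1696t + 708079 = 0.
Discriminant: 1696² − 4·708079 = 2876416 − 2832316 = 44100; √44100 = 210.
q = (1696 − 210)/2 = 743, p = (1696 + 210)/2 = 953.
Check: 743 · 953 = 708079.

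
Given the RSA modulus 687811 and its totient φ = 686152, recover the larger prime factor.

863

φ(n) = (p−1)(q−1) = n − (p+q) + 1, so p + q = 687811 − 686152 + 1 = 1660.
p and q are the roots of t² − 1660t + 687811 = 0.
Discriminant: 1660² − 4·687811 = 2755600 − 2751244 = 4356; √4356 = 66.
q = (1660 − 66)/2 = 797, p = (1660 + 66)/2 = 863.
Check: 797 · 863 = 687811.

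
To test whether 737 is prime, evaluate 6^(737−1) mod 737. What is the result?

6^1 ≡ 6 (mod 737)
6^2 ≡ 6^2 = 36 ≡ 36 (mod 737)
6^4 ≡ 36^2 = 1296 ≡ 559 (mod 737)
6^8 ≡ 559^2 = 312481 ≡ 730 (mod 737)
6^16 ≡ 730^2 = 532900 ≡ 49 (mod 737)
6^32 ≡ 49^2 = 2401 ≡ 190 (mod 737)
6^64 ≡ 190^2 = 36100 ≡ 724 (mod 737)
6^128 ≡ 724^2 = 524176 ≡ 169 (mod 737)
6^256 ≡ 169^2 = 28561 ≡ 555 (mod 737)
6^512 ≡ 555^2 = 308025 ≡ 696 (mod 737)
736 = 512 + 128 + 64 + 32 in binary powers of 2.
So 6^736 ≡ 696 · 169 · 724 · 190 ≡ 16 (mod 737).
Since 16 ≠ 1, base 6 is a Fermat witness: 737 is composite.

16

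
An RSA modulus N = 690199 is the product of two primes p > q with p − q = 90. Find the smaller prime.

787

Since p = q + 90, we have 690199 = q(q + 90), so q² + 90q − 690199 = 0.
Discriminant: 90² + 4·690199 = 8100 + 2760796 = 2768896; √2768896 = 1664.
q = (−90 + 1664)/2 = 787, and p = q + 90 = 877.
Check: 787 · 877 = 690199.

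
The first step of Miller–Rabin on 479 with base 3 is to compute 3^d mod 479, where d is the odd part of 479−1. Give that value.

479 − 1 = 478 = 2^1 · 239, so d = 239.
3^1 ≡ 3 (mod 479)
3^2 ≡ 3^2 = 9 ≡ 9 (mod 479)
3^4 ≡ 9^2 = 81 ≡ 81 (mod 479)
3^8 ≡ 81^2 = 6561 ≡ 334 (mod 479)
3^16 ≡ 334^2 = 111556 ≡ 428 (mod 479)
3^32 ≡ 428^2 = 183184 ≡ 206 (mod 479)
3^64 ≡ 206^2 = 42436 ≡ 284 (mod 479)
3^128 ≡ 284^2 = 80656 ≡ 184 (mod 479)
239 = 128 + 64 + 32 + 8 + 4 + 2 + 1 in binary powers of 2.
So 3^239 ≡ 184 · 284 · 206 · 334 · 81 · 9 · 3 ≡ 1 (mod 479).
Since 3^d ≡ 1 (mod 479), base 3 does not prove 479 composite.

1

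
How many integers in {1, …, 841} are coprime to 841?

Factor: 841 = 29^2.
φ(841) = 29^1·(29−1) = 812.

812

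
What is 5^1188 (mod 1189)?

5^1 ≡ 5 (mod 1189)
5^2 ≡ 5^2 = 25 ≡ 25 (mod 1189)
5^4 ≡ 25^2 = 625 ≡ 625 (mod 1189)
5^8 ≡ 625^2 = 390625 ≡ 633 (mod 1189)
5^16 ≡ 633^2 = 400689 ≡ 1185 (mod 1189)
5^32 ≡ 1185^2 = 1404225 ≡ 16 (mod 1189)
5^64 ≡ 16^2 = 256 ≡ 256 (mod 1189)
5^128 ≡ 256^2 = 65536 ≡ 141 (mod 1189)
5^256 ≡ 141^2 = 19881 ≡ 857 (mod 1189)
5^512 ≡ 857^2 = 734449 ≡ 836 (mod 1189)
5^1024 ≡ 836^2 = 698896 ≡ 953 (mod 1189)
1188 = 1024 + 128 + 32 + 4 in binary powers of 2.
So 5^1188 ≡ 953 · 141 · 16 · 625 ≡ 674 (mod 1189).
Since 674 ≠ 1, base 5 is a Fermat witness: 1189 is composite.

674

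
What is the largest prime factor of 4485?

23

4485 = 3 · 1495
1495 = 5 · 299
299 = 13 · 23
23 is prime.
So 4485 = 3 · 5 · 13 · 23; the largest prime factor is 23.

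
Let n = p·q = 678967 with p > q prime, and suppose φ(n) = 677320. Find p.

φ(n) = (p−1)(q−1) = n − (p+q) + 1, so p + q = 678967 − 677320 + 1 = 1648.
p and q are the roots of t² − 1648t + 678967 = 0.
Discriminant: 1648² − 4·678967 = 2715904 − 2715868 = 36; √36 = 6.
q = (1648 − 6)/2 = 821, p = (1648 + 6)/2 = 827.
Check: 821 · 827 = 678967.

827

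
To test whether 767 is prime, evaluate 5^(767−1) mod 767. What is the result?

5^1 ≡ 5 (mod 767)
5^2 ≡ 5^2 = 25 ≡ 25 (mod 767)
5^4 ≡ 25^2 = 625 ≡ 625 (mod 767)
5^8 ≡ 625^2 = 390625 ≡ 222 (mod 767)
5^16 ≡ 222^2 = 49284 ≡ 196 (mod 767)
5^32 ≡ 196^2 = 38416 ≡ 66 (mod 767)
5^64 ≡ 66^2 = 4356 ≡ 521 (mod 767)
5^128 ≡ 521^2 = 271441 ≡ 690 (mod 767)
5^256 ≡ 690^2 = 476100 ≡ 560 (mod 767)
5^512 ≡ 560^2 = 313600 ≡ 664 (mod 767)
766 = 512 + 128 + 64 + 32 + 16 + 8 + 4 + 2 in binary powers of 2.
So 5^766 ≡ 664 · 690 · 521 · 66 · 196 · 222 · 625 · 25 ≡ 454 (mod 767).
Since 454 ≠ 1, base 5 is a Fermat witness: 767 is composite.

454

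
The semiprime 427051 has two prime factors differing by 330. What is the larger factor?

839

Since p = q + 330, we have 427051 = q(q + 330), so q² + 330q − 427051 = 0.
Discriminant: 330² + 4·427051 = 108900 + 1708204 = 1817104; √1817104 = 1348.
q = (−330 + 1348)/2 = 509, and p = q + 330 = 839.
Check: 509 · 839 = 427051.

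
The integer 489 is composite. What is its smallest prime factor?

489 is odd.
Digit sum 21, divisible by 3.

3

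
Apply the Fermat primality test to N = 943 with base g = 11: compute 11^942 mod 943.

453

11^1 ≡ 11 (mod 943)
11^2 ≡ 11^2 = 121 ≡ 121 (mod 943)
11^4 ≡ 121^2 = 14641 ≡ 496 (mod 943)
11^8 ≡ 496^2 = 246016 ≡ 836 (mod 943)
11^16 ≡ 836^2 = 698896 ≡ 133 (mod 943)
11^32 ≡ 133^2 = 17689 ≡ 715 (mod 943)
11^64 ≡ 715^2 = 511225 ≡ 119 (mod 943)
11^128 ≡ 119^2 = 14161 ≡ 16 (mod 943)
11^256 ≡ 16^2 = 256 ≡ 256 (mod 943)
11^512 ≡ 256^2 = 65536 ≡ 469 (mod 943)
942 = 512 + 256 + 128 + 32 + 8 + 4 + 2 in binary powers of 2.
So 11^942 ≡ 469 · 256 · 16 · 715 · 836 · 496 · 121 ≡ 453 (mod 943).
Since 453 ≠ 1, base 11 is a Fermat witness: 943 is composite.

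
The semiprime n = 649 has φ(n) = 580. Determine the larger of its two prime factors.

59

φ(n) = (p−1)(q−1) = n − (p+q) + 1, so p + q = 649 − 580 + 1 = 70.
p and q are the roots of t² − 70t + 649 = 0.
Discriminant: 70² − 4·649 = 4900 − 2596 = 2304; √2304 = 48.
q = (70 − 48)/2 = 11, p = (70 + 48)/2 = 59.
Check: 11 · 59 = 649.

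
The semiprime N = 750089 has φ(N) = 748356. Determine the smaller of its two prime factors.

827

φ(n) = (p−1)(q−1) = n − (p+q) + 1, so p + q = 750089 − 748356 + 1 = 1734.
p and q are the roots of t² − 1734t + 750089 = 0.
Discriminant: 1734² − 4·750089 = 3006756 − 3000356 = 6400; √6400 = 80.
q = (1734 − 80)/2 = 827, p = (1734 + 80)/2 = 907.
Check: 827 · 907 = 750089.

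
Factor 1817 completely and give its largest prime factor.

79

1817 = 23 · 79
79 is prime.
So 1817 = 23 · 79; the largest prime factor is 79.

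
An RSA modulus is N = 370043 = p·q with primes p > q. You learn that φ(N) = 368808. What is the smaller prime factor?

509

φ(n) = (p−1)(q−1) = n − (p+q) + 1, so p + q = 370043 − 368808 + 1 = 1236.
p and q are the roots of t² − 1236t + 370043 = 0.
Discriminant: 1236² − 4·370043 = 1527696 − 1480172 = 47524; √47524 = 218.
q = (1236 − 218)/2 = 509, p = (1236 + 218)/2 = 727.
Check: 509 · 727 = 370043.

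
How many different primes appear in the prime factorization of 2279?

2

2279 = 43 · 53
2279 = 43 · 53, which has 2 distinct prime factors.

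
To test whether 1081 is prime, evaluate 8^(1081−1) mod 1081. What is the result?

8^1 ≡ 8 (mod 1081)
8^2 ≡ 8^2 = 64 ≡ 64 (mod 1081)
8^4 ≡ 64^2 = 4096 ≡ 853 (mod 1081)
8^8 ≡ 853^2 = 727609 ≡ 96 (mod 1081)
8^16 ≡ 96^2 = 9216 ≡ 568 (mod 1081)
8^32 ≡ 568^2 = 322624 ≡ 486 (mod 1081)
8^64 ≡ 486^2 = 236196 ≡ 538 (mod 1081)
8^128 ≡ 538^2 = 289444 ≡ 817 (mod 1081)
8^256 ≡ 817^2 = 667489 ≡ 512 (mod 1081)
8^512 ≡ 512^2 = 262144 ≡ 542 (mod 1081)
8^1024 ≡ 542^2 = 293764 ≡ 813 (mod 1081)
1080 = 1024 + 32 + 16 + 8 in binary powers of 2.
So 8^1080 ≡ 813 · 486 · 568 · 96 ≡ 570 (mod 1081).
Since 570 ≠ 1, base 8 is a Fermat witness: 1081 is composite.

570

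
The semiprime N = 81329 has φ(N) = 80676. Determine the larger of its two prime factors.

487

φ(n) = (p−1)(q−1) = n − (p+q) + 1, so p + q = 81329 − 80676 + 1 = 654.
p and q are the roots of t² − 654t + 81329 = 0.
Discriminant: 654² − 4·81329 = 427716 − 325316 = 102400; √102400 = 320.
q = (654 − 320)/2 = 167, p = (654 + 320)/2 = 487.
Check: 167 · 487 = 81329.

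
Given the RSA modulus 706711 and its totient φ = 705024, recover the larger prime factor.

φ(n) = (p−1)(q−1) = n − (p+q) + 1, so p + q = 706711 − 705024 + 1 = 1688.
p and q are the roots of t² − 1688t + 706711 = 0.
Discriminant: 1688² − 4·706711 = 2849344 − 2826844 = 22500; √22500 = 150.
q = (1688 − 150)/2 = 769, p = (1688 + 150)/2 = 919.
Check: 769 · 919 = 706711.

919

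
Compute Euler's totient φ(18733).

15600

Factor: 18733 = 11 · 13 · 131.
φ(18733) = (11−1) · (13−1) · (131−1) = 10 · 12 · 130 = 15600.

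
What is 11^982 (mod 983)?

1

11^1 ≡ 11 (mod 983)
11^2 ≡ 11^2 = 121 ≡ 121 (mod 983)
11^4 ≡ 121^2 = 14641 ≡ 879 (mod 983)
11^8 ≡ 879^2 = 772641 ≡ 3 (mod 983)
11^16 ≡ 3^2 = 9 ≡ 9 (mod 983)
11^32 ≡ 9^2 = 81 ≡ 81 (mod 983)
11^64 ≡ 81^2 = 6561 ≡ 663 (mod 983)
11^128 ≡ 663^2 = 439569 ≡ 168 (mod 983)
11^256 ≡ 168^2 = 28224 ≡ 700 (mod 983)
11^512 ≡ 700^2 = 490000 ≡ 466 (mod 983)
982 = 512 + 256 + 128 + 64 + 16 + 4 + 2 in binary powers of 2.
So 11^982 ≡ 466 · 700 · 168 · 663 · 9 · 879 · 121 ≡ 1 (mod 983).
Since the result is 1, base 11 gives no evidence that 983 is composite.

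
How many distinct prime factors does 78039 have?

78039 = 3^2 · 8671
8671 = 13 · 667
667 = 23 · 29
78039 = 3^2 · 13 · 23 · 29, which has 4 distinct prime factors.

4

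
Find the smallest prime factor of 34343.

61

34343 is odd.
Digit sum 17, not divisible by 3.
Ends in 3: not divisible by 5.
7: 34343 = 7·4906 + 1
11: 34343 = 11·3122 + 1
13: 34343 = 13·2641 + 10
17: 34343 = 17·2020 + 3
19: 34343 = 19·1807 + 10
23: 34343 = 23·1493 + 4
29: 34343 = 29·1184 + 7
31: 34343 = 31·1107 + 26
37: 34343 = 37·928 + 7
41: 34343 = 41·837 + 26
43: 34343 = 43·798 + 29
47: 34343 = 47·730 + 33
53: 34343 = 53·647 + 52
59: 34343 = 59·582 + 5
61: 34343 = 61·563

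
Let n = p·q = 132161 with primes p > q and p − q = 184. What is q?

Since p = q + 184, we have 132161 = q(q + 184), so q² + 184q − 132161 = 0.
Discriminant: 184² + 4·132161 = 33856 + 528644 = 562500; √562500 = 750.
q = (−184 + 750)/2 = 283, and p = q + 184 = 467.
Check: 283 · 467 = 132161.

283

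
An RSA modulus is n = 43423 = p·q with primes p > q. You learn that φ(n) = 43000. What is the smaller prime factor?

φ(n) = (p−1)(q−1) = n − (p+q) + 1, so p + q = 43423 − 43000 + 1 = 424.
p and q are the roots of t² − 424t + 43423 = 0.
Discriminant: 424² − 4·43423 = 179776 − 173692 = 6084; √6084 = 78.
q = (424 − 78)/2 = 173, p = (424 + 78)/2 = 251.
Check: 173 · 251 = 43423.

173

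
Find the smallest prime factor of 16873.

16873 is odd.
Digit sum 25, not divisible by 3.
Ends in 3: not divisible by 5.
7: 16873 = 7·2410 + 3
11: 16873 = 11·1533 + 10
13: 16873 = 13·1297 + 12
17: 16873 = 17·992 + 9
19: 16873 = 19·888 + 1
23: 16873 = 23·733 + 14
29: 16873 = 29·581 + 24
31: 16873 = 31·544 + 9
37: 16873 = 37·456 + 1
41: 16873 = 41·411 + 22
43: 16873 = 43·392 + 17
47: 16873 = 47·359

47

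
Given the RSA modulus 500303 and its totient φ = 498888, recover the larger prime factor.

739

φ(n) = (p−1)(q−1) = n − (p+q) + 1, so p + q = 500303 − 498888 + 1 = 1416.
p and q are the roots of t² − 1416t + 500303 = 0.
Discriminant: 1416² − 4·500303 = 2005056 − 2001212 = 3844; √3844 = 62.
q = (1416 − 62)/2 = 677, p = (1416 + 62)/2 = 739.
Check: 677 · 739 = 500303.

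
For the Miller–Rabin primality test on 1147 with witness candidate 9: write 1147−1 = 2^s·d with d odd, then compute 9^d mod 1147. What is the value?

1147 − 1 = 1146 = 2^1 · 573, so d = 573.
9^1 ≡ 9 (mod 1147)
9^2 ≡ 9^2 = 81 ≡ 81 (mod 1147)
9^4 ≡ 81^2 = 6561 ≡ 826 (mod 1147)
9^8 ≡ 826^2 = 682276 ≡ 958 (mod 1147)
9^16 ≡ 958^2 = 917764 ≡ 164 (mod 1147)
9^32 ≡ 164^2 = 26896 ≡ 515 (mod 1147)
9^64 ≡ 515^2 = 265225 ≡ 268 (mod 1147)
9^128 ≡ 268^2 = 71824 ≡ 710 (mod 1147)
9^256 ≡ 710^2 = 504100 ≡ 567 (mod 1147)
9^512 ≡ 567^2 = 321489 ≡ 329 (mod 1147)
573 = 512 + 32 + 16 + 8 + 4 + 1 in binary powers of 2.
So 9^573 ≡ 329 · 515 · 164 · 958 · 826 · 9 ≡ 47 (mod 1147).
Squaring chain: 47; never reaches −1, so base 9 is a Miller–Rabin witness that 1147 is composite.

47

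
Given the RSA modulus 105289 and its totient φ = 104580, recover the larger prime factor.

499

φ(n) = (p−1)(q−1) = n − (p+q) + 1, so p + q = 105289 − 104580 + 1 = 710.
p and q are the roots of t² − 710t + 105289 = 0.
Discriminant: 710² − 4·105289 = 504100 − 421156 = 82944; √82944 = 288.
q = (710 − 288)/2 = 211, p = (710 + 288)/2 = 499.
Check: 211 · 499 = 105289.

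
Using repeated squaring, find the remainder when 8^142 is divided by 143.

8^1 ≡ 8 (mod 143)
8^2 ≡ 8^2 = 64 ≡ 64 (mod 143)
8^4 ≡ 64^2 = 4096 ≡ 92 (mod 143)
8^8 ≡ 92^2 = 8464 ≡ 27 (mod 143)
8^16 ≡ 27^2 = 729 ≡ 14 (mod 143)
8^32 ≡ 14^2 = 196 ≡ 53 (mod 143)
8^64 ≡ 53^2 = 2809 ≡ 92 (mod 143)
8^128 ≡ 92^2 = 8464 ≡ 27 (mod 143)
142 = 128 + 8 + 4 + 2 in binary powers of 2.
So 8^142 ≡ 27 · 27 · 92 · 64 ≡ 64 (mod 143).
Since 64 ≠ 1, base 8 is a Fermat witness: 143 is composite.

64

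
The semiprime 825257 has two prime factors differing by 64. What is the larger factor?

Since p = q + 64, we have 825257 = q(q + 64), so q² + 64q − 825257 = 0.
Discriminant: 64² + 4·825257 = 4096 + 3301028 = 3305124; √3305124 = 1818.
q = (−64 + 1818)/2 = 877, and p = q + 64 = 941.
Check: 877 · 941 = 825257.

941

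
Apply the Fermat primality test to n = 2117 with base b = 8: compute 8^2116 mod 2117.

81

8^1 ≡ 8 (mod 2117)
8^2 ≡ 8^2 = 64 ≡ 64 (mod 2117)
8^4 ≡ 64^2 = 4096 ≡ 1979 (mod 2117)
8^8 ≡ 1979^2 = 3916441 ≡ 2108 (mod 2117)
8^16 ≡ 2108^2 = 4443664 ≡ 81 (mod 2117)
8^32 ≡ 81^2 = 6561 ≡ 210 (mod 2117)
8^64 ≡ 210^2 = 44100 ≡ 1760 (mod 2117)
8^128 ≡ 1760^2 = 3097600 ≡ 429 (mod 2117)
8^256 ≡ 429^2 = 184041 ≡ 1979 (mod 2117)
8^512 ≡ 1979^2 = 3916441 ≡ 2108 (mod 2117)
8^1024 ≡ 2108^2 = 4443664 ≡ 81 (mod 2117)
8^2048 ≡ 81^2 = 6561 ≡ 210 (mod 2117)
2116 = 2048 + 64 + 4 in binary powers of 2.
So 8^2116 ≡ 210 · 1760 · 1979 ≡ 81 (mod 2117).
Since 81 ≠ 1, base 8 is a Fermat witness: 2117 is composite.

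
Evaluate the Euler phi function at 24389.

23548

Factor: 24389 = 29^3.
φ(24389) = 29^2·(29−1) = 23548.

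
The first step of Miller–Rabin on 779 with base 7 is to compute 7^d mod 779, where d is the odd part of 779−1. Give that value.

315

779 − 1 = 778 = 2^1 · 389, so d = 389.
7^1 ≡ 7 (mod 779)
7^2 ≡ 7^2 = 49 ≡ 49 (mod 779)
7^4 ≡ 49^2 = 2401 ≡ 64 (mod 779)
7^8 ≡ 64^2 = 4096 ≡ 201 (mod 779)
7^16 ≡ 201^2 = 40401 ≡ 672 (mod 779)
7^32 ≡ 672^2 = 451584 ≡ 543 (mod 779)
7^64 ≡ 543^2 = 294849 ≡ 387 (mod 779)
7^128 ≡ 387^2 = 149769 ≡ 201 (mod 779)
7^256 ≡ 201^2 = 40401 ≡ 672 (mod 779)
389 = 256 + 128 + 4 + 1 in binary powers of 2.
So 7^389 ≡ 672 · 201 · 64 · 7 ≡ 315 (mod 779).
Squaring chain: 315; never reaches −1, so base 7 is a Miller–Rabin witness that 779 is composite.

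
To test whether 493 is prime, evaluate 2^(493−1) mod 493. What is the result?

373

2^1 ≡ 2 (mod 493)
2^2 ≡ 2^2 = 4 ≡ 4 (mod 493)
2^4 ≡ 4^2 = 16 ≡ 16 (mod 493)
2^8 ≡ 16^2 = 256 ≡ 256 (mod 493)
2^16 ≡ 256^2 = 65536 ≡ 460 (mod 493)
2^32 ≡ 460^2 = 211600 ≡ 103 (mod 493)
2^64 ≡ 103^2 = 10609 ≡ 256 (mod 493)
2^128 ≡ 256^2 = 65536 ≡ 460 (mod 493)
2^256 ≡ 460^2 = 211600 ≡ 103 (mod 493)
492 = 256 + 128 + 64 + 32 + 8 + 4 in binary powers of 2.
So 2^492 ≡ 103 · 460 · 256 · 103 · 256 · 16 ≡ 373 (mod 493).
Since 373 ≠ 1, base 2 is a Fermat witness: 493 is composite.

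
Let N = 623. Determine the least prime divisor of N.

623 is odd.
Digit sum 11, not divisible by 3.
Ends in 3: not divisible by 5.
7: 623 = 7·89

7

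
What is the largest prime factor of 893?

47

893 = 19 · 47
47 is prime.
So 893 = 19 · 47; the largest prime factor is 47.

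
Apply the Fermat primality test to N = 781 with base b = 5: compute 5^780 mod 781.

1

5^1 ≡ 5 (mod 781)
5^2 ≡ 5^2 = 25 ≡ 25 (mod 781)
5^4 ≡ 25^2 = 625 ≡ 625 (mod 781)
5^8 ≡ 625^2 = 390625 ≡ 125 (mod 781)
5^16 ≡ 125^2 = 15625 ≡ 5 (mod 781)
5^32 ≡ 5^2 = 25 ≡ 25 (mod 781)
5^64 ≡ 25^2 = 625 ≡ 625 (mod 781)
5^128 ≡ 625^2 = 390625 ≡ 125 (mod 781)
5^256 ≡ 125^2 = 15625 ≡ 5 (mod 781)
5^512 ≡ 5^2 = 25 ≡ 25 (mod 781)
780 = 512 + 256 + 8 + 4 in binary powers of 2.
So 5^780 ≡ 25 · 5 · 125 · 625 ≡ 1 (mod 781).
Since the result is 1, base 5 gives no evidence that 781 is composite.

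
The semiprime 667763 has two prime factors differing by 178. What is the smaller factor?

Since p = q + 178, we have 667763 = q(q + 178), so q² + 178q − 667763 = 0.
Discriminant: 178² + 4·667763 = 31684 + 2671052 = 2702736; √2702736 = 1644.
q = (−178 + 1644)/2 = 733, and p = q + 178 = 911.
Check: 733 · 911 = 667763.

733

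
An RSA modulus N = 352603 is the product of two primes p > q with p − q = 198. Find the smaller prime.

503

Since p = q + 198, we have 352603 = q(q + 198), so q² + 198q − 352603 = 0.
Discriminant: 198² + 4·352603 = 39204 + 1410412 = 1449616; √1449616 = 1204.
q = (−198 + 1204)/2 = 503, and p = q + 198 = 701.
Check: 503 · 701 = 352603.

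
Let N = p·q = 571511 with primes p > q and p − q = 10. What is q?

Since p = q + 10, we have 571511 = q(q + 10), so q² + 10q − 571511 = 0.
Discriminant: 10² + 4·571511 = 100 + 2286044 = 2286144; √2286144 = 1512.
q = (−10 + 1512)/2 = 751, and p = q + 10 = 761.
Check: 751 · 761 = 571511.

751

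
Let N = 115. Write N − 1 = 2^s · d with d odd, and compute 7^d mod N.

115 − 1 = 114 = 2^1 · 57, so d = 57.
7^1 ≡ 7 (mod 115)
7^2 ≡ 7^2 = 49 ≡ 49 (mod 115)
7^4 ≡ 49^2 = 2401 ≡ 101 (mod 115)
7^8 ≡ 101^2 = 10201 ≡ 81 (mod 115)
7^16 ≡ 81^2 = 6561 ≡ 6 (mod 115)
7^32 ≡ 6^2 = 36 ≡ 36 (mod 115)
57 = 32 + 16 + 8 + 1 in binary powers of 2.
So 7^57 ≡ 36 · 6 · 81 · 7 ≡ 112 (mod 115).
Squaring chain: 112; never reaches −1, so base 7 is a Miller–Rabin witness that 115 is composite.

112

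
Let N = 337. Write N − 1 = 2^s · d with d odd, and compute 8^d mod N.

1

337 − 1 = 336 = 2^4 · 21, so d = 21.
8^1 ≡ 8 (mod 337)
8^2 ≡ 8^2 = 64 ≡ 64 (mod 337)
8^4 ≡ 64^2 = 4096 ≡ 52 (mod 337)
8^8 ≡ 52^2 = 2704 ≡ 8 (mod 337)
8^16 ≡ 8^2 = 64 ≡ 64 (mod 337)
21 = 16 + 4 + 1 in binary powers of 2.
So 8^21 ≡ 64 · 52 · 8 ≡ 1 (mod 337).
Since 8^d ≡ 1 (mod 337), base 8 does not prove 337 composite.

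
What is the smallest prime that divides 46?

2

46 is even: 2 divides it.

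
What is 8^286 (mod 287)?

8^1 ≡ 8 (mod 287)
8^2 ≡ 8^2 = 64 ≡ 64 (mod 287)
8^4 ≡ 64^2 = 4096 ≡ 78 (mod 287)
8^8 ≡ 78^2 = 6084 ≡ 57 (mod 287)
8^16 ≡ 57^2 = 3249 ≡ 92 (mod 287)
8^32 ≡ 92^2 = 8464 ≡ 141 (mod 287)
8^64 ≡ 141^2 = 19881 ≡ 78 (mod 287)
8^128 ≡ 78^2 = 6084 ≡ 57 (mod 287)
8^256 ≡ 57^2 = 3249 ≡ 92 (mod 287)
286 = 256 + 16 + 8 + 4 + 2 in binary powers of 2.
So 8^286 ≡ 92 · 92 · 57 · 78 · 64 ≡ 113 (mod 287).
Since 113 ≠ 1, base 8 is a Fermat witness: 287 is composite.

113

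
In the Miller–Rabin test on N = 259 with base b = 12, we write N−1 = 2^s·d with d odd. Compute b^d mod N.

174

259 − 1 = 258 = 2^1 · 129, so d = 129.
12^1 ≡ 12 (mod 259)
12^2 ≡ 12^2 = 144 ≡ 144 (mod 259)
12^4 ≡ 144^2 = 20736 ≡ 16 (mod 259)
12^8 ≡ 16^2 = 256 ≡ 256 (mod 259)
12^16 ≡ 256^2 = 65536 ≡ 9 (mod 259)
12^32 ≡ 9^2 = 81 ≡ 81 (mod 259)
12^64 ≡ 81^2 = 6561 ≡ 86 (mod 259)
12^128 ≡ 86^2 = 7396 ≡ 144 (mod 259)
129 = 128 + 1 in binary powers of 2.
So 12^129 ≡ 144 · 12 ≡ 174 (mod 259).
Squaring chain: 174; never reaches −1, so base 12 is a Miller–Rabin witness that 259 is composite.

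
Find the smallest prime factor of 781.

781 is odd.
Digit sum 16, not divisible by 3.
Ends in 1: not divisible by 5.
7: 781 = 7·111 + 4
11: 781 = 11·71

11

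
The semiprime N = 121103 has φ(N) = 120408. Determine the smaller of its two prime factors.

347

φ(n) = (p−1)(q−1) = n − (p+q) + 1, so p + q = 121103 − 120408 + 1 = 696.
p and q are the roots of t² − 696t + 121103 = 0.
Discriminant: 696² − 4·121103 = 484416 − 484412 = 4; √4 = 2.
q = (696 − 2)/2 = 347, p = (696 + 2)/2 = 349.
Check: 347 · 349 = 121103.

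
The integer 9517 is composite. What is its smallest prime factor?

9517 is odd.
Digit sum 22, not divisible by 3.
Ends in 7: not divisible by 5.
7: 9517 = 7·1359 + 4
11: 9517 = 11·865 + 2
13: 9517 = 13·732 + 1
17: 9517 = 17·559 + 14
19: 9517 = 19·500 + 17
23: 9517 = 23·413 + 18
29: 9517 = 29·328 + 5
31: 9517 = 31·307

31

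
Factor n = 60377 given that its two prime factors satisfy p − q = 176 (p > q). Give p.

349

Since p = q + 176, we have 60377 = q(q + 176), so q² + 176q − 60377 = 0.
Discriminant: 176² + 4·60377 = 30976 + 241508 = 272484; √272484 = 522.
q = (−176 + 522)/2 = 173, and p = q + 176 = 349.
Check: 173 · 349 = 60377.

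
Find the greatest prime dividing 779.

41

779 = 19 · 41
41 is prime.
So 779 = 19 · 41; the largest prime factor is 41.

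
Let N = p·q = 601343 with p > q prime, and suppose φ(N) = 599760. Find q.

631

φ(n) = (p−1)(q−1) = n − (p+q) + 1, so p + q = 601343 − 599760 + 1 = 1584.
p and q are the roots of t² − 1584t + 601343 = 0.
Discriminant: 1584² − 4·601343 = 2509056 − 2405372 = 103684; √103684 = 322.
q = (1584 − 322)/2 = 631, p = (1584 + 322)/2 = 953.
Check: 631 · 953 = 601343.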